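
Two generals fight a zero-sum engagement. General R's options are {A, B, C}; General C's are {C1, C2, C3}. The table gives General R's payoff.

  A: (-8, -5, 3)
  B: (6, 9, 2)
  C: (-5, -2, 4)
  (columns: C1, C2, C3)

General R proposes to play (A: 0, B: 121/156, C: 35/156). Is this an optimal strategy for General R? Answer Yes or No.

Against C1 this mix gives (121/156)·6 + (35/156)·(-5) = 551/156.
Against C2 this mix gives (121/156)·9 + (35/156)·(-2) = 1019/156.
Against C3 this mix gives (121/156)·2 + (35/156)·4 = 191/78.
General C will play C3, holding General R to 191/78. Shifting weight toward the row that does better against C3 would raise this floor (the equalizing mix achieves 34/13 against both C3 and C1), so the proposed strategy is not optimal.

No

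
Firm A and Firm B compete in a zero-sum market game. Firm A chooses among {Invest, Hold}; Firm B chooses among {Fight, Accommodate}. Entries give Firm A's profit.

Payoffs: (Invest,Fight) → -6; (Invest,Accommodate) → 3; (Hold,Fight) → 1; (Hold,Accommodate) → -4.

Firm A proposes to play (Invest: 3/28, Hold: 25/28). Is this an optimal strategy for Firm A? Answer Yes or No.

Against Fight this mix gives (3/28)·(-6) + (25/28)·1 = 1/4.
Against Accommodate this mix gives (3/28)·3 + (25/28)·(-4) = -13/4.
Firm B will play Accommodate, holding Firm A to -13/4. Shifting weight toward the row that does better against Accommodate would raise this floor (the equalizing mix achieves -3/2 against both Accommodate and Fight), so the proposed strategy is not optimal.

No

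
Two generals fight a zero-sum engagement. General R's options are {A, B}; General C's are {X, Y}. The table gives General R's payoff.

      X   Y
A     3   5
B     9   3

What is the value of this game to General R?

9/2

Row minima: A → 3, B → 3; maximin = 3.
Column maxima: X → 9, Y → 5; minimax = 5.
3 ≠ 5, so there is no saddle point; optimal play is mixed.
Let General R play A with probability p. Expected payoff against X: 3p + 9(1−p) = −6p + 9; against Y: 5p + 3(1−p) = 2p + 3.
Setting these equal: −6p + 9 = 2p + 3 ⇒ −8p = -6 ⇒ p = 3/4, and the value is (-6)·(3/4) + 9 = 9/2.
For General C: with q = P(X), equating A's and B's payoffs gives −2q + 5 = 6q + 3 ⇒ q = 1/4.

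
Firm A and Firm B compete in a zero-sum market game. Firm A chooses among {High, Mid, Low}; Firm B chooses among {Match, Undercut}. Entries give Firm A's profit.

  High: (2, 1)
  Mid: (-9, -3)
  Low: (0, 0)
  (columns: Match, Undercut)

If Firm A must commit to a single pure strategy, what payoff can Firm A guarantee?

1

Row minima: High → 1, Mid → -9, Low → 0.
The best of these is 1.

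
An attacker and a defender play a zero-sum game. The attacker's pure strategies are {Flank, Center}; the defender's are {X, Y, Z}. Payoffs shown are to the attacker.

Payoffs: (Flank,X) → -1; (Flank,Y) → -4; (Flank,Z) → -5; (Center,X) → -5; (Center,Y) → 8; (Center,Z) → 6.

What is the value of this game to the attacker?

-31/15

Row minima: Flank → -5, Center → -5; maximin = -5.
Column maxima: X → -1, Y → 8, Z → 6; minimax = -1.
-5 ≠ -1, so there is no saddle point; optimal play is mixed.
Y is strictly dominated by Z (it gives the attacker strictly more in every row), so the defender never plays it.
On the remaining 2×2 (Flank, Center vs X, Z):
Let the attacker play Flank with probability p. Expected payoff against X: (-1)p + (-5)(1−p) = 4p − 5; against Z: (-5)p + 6(1−p) = −11p + 6.
Setting these equal: 4p − 5 = −11p + 6 ⇒ 15p = 11 ⇒ p = 11/15, and the value is (4)·(11/15) − 5 = -31/15.
For the defender: with q = P(X), equating Flank's and Center's payoffs gives 4q − 5 = −11q + 6 ⇒ q = 11/15.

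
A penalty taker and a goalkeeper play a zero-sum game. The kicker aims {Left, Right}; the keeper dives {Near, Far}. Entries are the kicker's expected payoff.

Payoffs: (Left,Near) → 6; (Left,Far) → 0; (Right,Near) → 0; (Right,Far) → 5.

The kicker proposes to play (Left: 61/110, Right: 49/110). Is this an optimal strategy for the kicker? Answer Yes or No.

Against Near this mix gives (61/110)·6 + (49/110)·0 = 183/55.
Against Far this mix gives (61/110)·0 + (49/110)·5 = 49/22.
The keeper will play Far, holding the kicker to 49/22. Shifting weight toward the row that does better against Far would raise this floor (the equalizing mix achieves 30/11 against both Far and Near), so the proposed strategy is not optimal.

No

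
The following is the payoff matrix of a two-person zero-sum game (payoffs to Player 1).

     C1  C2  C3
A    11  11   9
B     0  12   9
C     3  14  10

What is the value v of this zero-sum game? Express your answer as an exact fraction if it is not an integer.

83/9

Row minima: A → 9, B → 0, C → 3; maximin = 9.
Column maxima: C1 → 11, C2 → 14, C3 → 10; minimax = 10.
9 ≠ 10, so there is no saddle point; optimal play is mixed.
B is strictly dominated by C, so Player 1 never plays it.
C2 is strictly dominated by C3 (it gives Player 1 strictly more in every row), so Player 2 never plays it.
On the remaining 2×2 (A, C vs C1, C3):
Let Player 1 play A with probability p. Expected payoff against C1: 11p + 3(1−p) = 8p + 3; against C3: 9p + 10(1−p) = −p + 10.
Setting these equal: 8p + 3 = −p + 10 ⇒ 9p = 7 ⇒ p = 7/9, and the value is (8)·(7/9) + 3 = 83/9.
For Player 2: with q = P(C1), equating A's and C's payoffs gives 2q + 9 = −7q + 10 ⇒ q = 1/9.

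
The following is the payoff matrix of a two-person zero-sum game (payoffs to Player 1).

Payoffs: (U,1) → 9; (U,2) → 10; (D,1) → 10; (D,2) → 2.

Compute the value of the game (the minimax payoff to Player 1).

Row minima: U → 9, D → 2; maximin = 9.
Column maxima: 1 → 10, 2 → 10; minimax = 10.
9 ≠ 10, so there is no saddle point; optimal play is mixed.
Let Player 1 play U with probability p. Expected payoff against 1: 9p + 10(1−p) = −p + 10; against 2: 10p + 2(1−p) = 8p + 2.
Setting these equal: −p + 10 = 8p + 2 ⇒ −9p = -8 ⇒ p = 8/9, and the value is (-1)·(8/9) + 10 = 82/9.
For Player 2: with q = P(1), equating U's and D's payoffs gives −q + 10 = 8q + 2 ⇒ q = 8/9.

82/9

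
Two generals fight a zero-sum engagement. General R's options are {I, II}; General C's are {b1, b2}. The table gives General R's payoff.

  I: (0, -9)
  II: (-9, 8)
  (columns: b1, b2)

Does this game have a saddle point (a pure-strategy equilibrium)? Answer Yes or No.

No

Row minima: I → -9, II → -9; maximin = -9.
Column maxima: b1 → 0, b2 → 8; minimax = 0.
-9 ≠ 0, so no pure-strategy equilibrium exists.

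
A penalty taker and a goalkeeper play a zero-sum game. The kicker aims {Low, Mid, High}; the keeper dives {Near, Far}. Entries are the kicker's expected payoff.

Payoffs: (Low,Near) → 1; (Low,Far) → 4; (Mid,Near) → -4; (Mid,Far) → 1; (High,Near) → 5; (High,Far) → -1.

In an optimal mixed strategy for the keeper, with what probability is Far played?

4/9

Row minima: Low → 1, Mid → -4, High → -1; maximin = 1.
Column maxima: Near → 5, Far → 4; minimax = 4.
1 ≠ 4, so there is no saddle point; optimal play is mixed.
Mid is strictly dominated by Low, so the kicker never plays it.
On the remaining 2×2 (Low, High vs Near, Far):
Let the kicker play Low with probability p. Expected payoff against Near: 1p + 5(1−p) = −4p + 5; against Far: 4p + (-1)(1−p) = 5p − 1.
Setting these equal: −4p + 5 = 5p − 1 ⇒ −9p = -6 ⇒ p = 2/3, and the value is (-4)·(2/3) + 5 = 7/3.
For the keeper: with q = P(Near), equating Low's and High's payoffs gives −3q + 4 = 6q − 1 ⇒ q = 5/9.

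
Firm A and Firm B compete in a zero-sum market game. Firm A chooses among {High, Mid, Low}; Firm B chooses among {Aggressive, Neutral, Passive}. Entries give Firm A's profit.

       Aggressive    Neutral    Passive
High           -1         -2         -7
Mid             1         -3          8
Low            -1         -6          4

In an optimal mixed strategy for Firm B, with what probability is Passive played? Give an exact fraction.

Row minima: High → -7, Mid → -3, Low → -6; maximin = -3.
Column maxima: Aggressive → 1, Neutral → -2, Passive → 8; minimax = -2.
-3 ≠ -2, so there is no saddle point; optimal play is mixed.
Low is strictly dominated by Mid, so Firm A never plays it.
Aggressive is strictly dominated by Neutral (it gives Firm A strictly more in every row), so Firm B never plays it.
On the remaining 2×2 (High, Mid vs Neutral, Passive):
Let Firm A play High with probability p. Expected payoff against Neutral: (-2)p + (-3)(1−p) = p − 3; against Passive: (-7)p + 8(1−p) = −15p + 8.
Setting these equal: p − 3 = −15p + 8 ⇒ 16p = 11 ⇒ p = 11/16, and the value is (1)·(11/16) − 3 = -37/16.
For Firm B: with q = P(Neutral), equating High's and Mid's payoffs gives 5q − 7 = −11q + 8 ⇒ q = 15/16.

1/16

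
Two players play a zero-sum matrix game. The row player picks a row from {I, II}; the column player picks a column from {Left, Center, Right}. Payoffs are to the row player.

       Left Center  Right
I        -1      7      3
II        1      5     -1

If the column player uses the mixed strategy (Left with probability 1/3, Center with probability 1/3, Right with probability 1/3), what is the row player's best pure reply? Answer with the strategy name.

I

Expected payoff of I: (1/3)·(-1) + (1/3)·7 + (1/3)·3 = 3.
Expected payoff of II: (1/3)·1 + (1/3)·5 + (1/3)·(-1) = 5/3.
The largest is 3, so the row player's best response is I.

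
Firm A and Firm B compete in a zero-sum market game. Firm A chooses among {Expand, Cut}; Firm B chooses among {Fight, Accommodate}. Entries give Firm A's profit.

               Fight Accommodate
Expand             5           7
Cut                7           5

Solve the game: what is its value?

Row minima: Expand → 5, Cut → 5; maximin = 5.
Column maxima: Fight → 7, Accommodate → 7; minimax = 7.
5 ≠ 7, so there is no saddle point; optimal play is mixed.
Let Firm A play Expand with probability p. Expected payoff against Fight: 5p + 7(1−p) = −2p + 7; against Accommodate: 7p + 5(1−p) = 2p + 5.
Setting these equal: −2p + 7 = 2p + 5 ⇒ −4p = -2 ⇒ p = 1/2, and the value is (-2)·(1/2) + 7 = 6.
For Firm B: with q = P(Fight), equating Expand's and Cut's payoffs gives −2q + 7 = 2q + 5 ⇒ q = 1/2.

6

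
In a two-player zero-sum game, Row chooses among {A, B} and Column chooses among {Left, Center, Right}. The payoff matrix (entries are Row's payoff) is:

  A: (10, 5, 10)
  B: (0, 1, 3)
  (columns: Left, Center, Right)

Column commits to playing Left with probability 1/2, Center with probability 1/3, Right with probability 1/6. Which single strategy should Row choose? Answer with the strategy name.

A

Expected payoff of A: (1/2)·10 + (1/3)·5 + (1/6)·10 = 25/3.
Expected payoff of B: (1/2)·0 + (1/3)·1 + (1/6)·3 = 5/6.
The largest is 25/3, so Row's best response is A.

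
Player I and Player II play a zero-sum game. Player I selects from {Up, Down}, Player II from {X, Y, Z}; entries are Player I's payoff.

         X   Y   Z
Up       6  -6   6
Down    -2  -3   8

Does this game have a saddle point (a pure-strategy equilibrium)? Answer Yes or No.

Yes

Row minima: Up → -6, Down → -3; maximin = -3.
Column maxima: X → 6, Y → -3, Z → 8; minimax = -3.
maximin = minimax = -3, so a saddle point exists.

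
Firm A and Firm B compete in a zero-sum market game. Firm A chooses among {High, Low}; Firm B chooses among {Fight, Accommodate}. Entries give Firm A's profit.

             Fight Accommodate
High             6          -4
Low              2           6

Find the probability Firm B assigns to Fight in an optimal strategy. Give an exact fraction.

Row minima: High → -4, Low → 2; maximin = 2.
Column maxima: Fight → 6, Accommodate → 6; minimax = 6.
2 ≠ 6, so there is no saddle point; optimal play is mixed.
Let Firm A play High with probability p. Expected payoff against Fight: 6p + 2(1−p) = 4p + 2; against Accommodate: (-4)p + 6(1−p) = −10p + 6.
Setting these equal: 4p + 2 = −10p + 6 ⇒ 14p = 4 ⇒ p = 2/7, and the value is (4)·(2/7) + 2 = 22/7.
For Firm B: with q = P(Fight), equating High's and Low's payoffs gives 10q − 4 = −4q + 6 ⇒ q = 5/7.

5/7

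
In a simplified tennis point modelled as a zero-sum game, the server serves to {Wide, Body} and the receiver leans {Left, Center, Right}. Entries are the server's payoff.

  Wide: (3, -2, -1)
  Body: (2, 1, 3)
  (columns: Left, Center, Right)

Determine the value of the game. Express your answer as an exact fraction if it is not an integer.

Row minima: Wide → -2, Body → 1; maximin = 1.
Column maxima: Left → 3, Center → 1, Right → 3; minimax = 1.
Since maximin = minimax = 1, there is a saddle point and the value is 1.

1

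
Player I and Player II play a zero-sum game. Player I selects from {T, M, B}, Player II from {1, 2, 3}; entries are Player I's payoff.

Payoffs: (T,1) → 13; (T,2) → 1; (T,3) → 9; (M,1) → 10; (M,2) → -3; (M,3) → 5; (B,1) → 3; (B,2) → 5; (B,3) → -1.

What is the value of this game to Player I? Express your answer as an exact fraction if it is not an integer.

Row minima: T → 1, M → -3, B → -1; maximin = 1.
Column maxima: 1 → 13, 2 → 5, 3 → 9; minimax = 5.
1 ≠ 5, so there is no saddle point; optimal play is mixed.
M is strictly dominated by T, so Player I never plays it.
1 is strictly dominated by 3 (it gives Player I strictly more in every row), so Player II never plays it.
On the remaining 2×2 (T, B vs 2, 3):
Let Player I play T with probability p. Expected payoff against 2: 1p + 5(1−p) = −4p + 5; against 3: 9p + (-1)(1−p) = 10p − 1.
Setting these equal: −4p + 5 = 10p − 1 ⇒ −14p = -6 ⇒ p = 3/7, and the value is (-4)·(3/7) + 5 = 23/7.
For Player II: with q = P(2), equating T's and B's payoffs gives −8q + 9 = 6q − 1 ⇒ q = 5/7.

23/7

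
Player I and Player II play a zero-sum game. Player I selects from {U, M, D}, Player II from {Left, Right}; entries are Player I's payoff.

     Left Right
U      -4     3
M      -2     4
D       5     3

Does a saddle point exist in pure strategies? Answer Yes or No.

No

Row minima: U → -4, M → -2, D → 3; maximin = 3.
Column maxima: Left → 5, Right → 4; minimax = 4.
3 ≠ 4, so no pure-strategy equilibrium exists.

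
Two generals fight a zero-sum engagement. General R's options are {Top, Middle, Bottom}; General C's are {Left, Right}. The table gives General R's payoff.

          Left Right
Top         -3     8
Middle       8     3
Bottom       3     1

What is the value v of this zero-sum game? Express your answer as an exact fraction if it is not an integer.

73/16

Row minima: Top → -3, Middle → 3, Bottom → 1; maximin = 3.
Column maxima: Left → 8, Right → 8; minimax = 8.
3 ≠ 8, so there is no saddle point; optimal play is mixed.
Bottom is strictly dominated by Middle, so General R never plays it.
On the remaining 2×2 (Top, Middle vs Left, Right):
Let General R play Top with probability p. Expected payoff against Left: (-3)p + 8(1−p) = −11p + 8; against Right: 8p + 3(1−p) = 5p + 3.
Setting these equal: −11p + 8 = 5p + 3 ⇒ −16p = -5 ⇒ p = 5/16, and the value is (-11)·(5/16) + 8 = 73/16.
For General C: with q = P(Left), equating Top's and Middle's payoffs gives −11q + 8 = 5q + 3 ⇒ q = 5/16.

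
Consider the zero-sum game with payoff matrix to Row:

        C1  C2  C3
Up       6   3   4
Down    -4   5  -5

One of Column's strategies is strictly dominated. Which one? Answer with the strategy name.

C1

C3 holds Row's payoff strictly below C1 in every row: 4 < 6, -5 < -4.
So C1 is strictly dominated for Column.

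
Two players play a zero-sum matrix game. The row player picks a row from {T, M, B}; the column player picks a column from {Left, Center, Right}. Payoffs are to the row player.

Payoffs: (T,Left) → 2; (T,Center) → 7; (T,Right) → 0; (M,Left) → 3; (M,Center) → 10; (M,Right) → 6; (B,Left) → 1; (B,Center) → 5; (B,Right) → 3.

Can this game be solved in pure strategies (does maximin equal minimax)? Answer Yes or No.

Yes

Row minima: T → 0, M → 3, B → 1; maximin = 3.
Column maxima: Left → 3, Center → 10, Right → 6; minimax = 3.
maximin = minimax = 3, so a saddle point exists.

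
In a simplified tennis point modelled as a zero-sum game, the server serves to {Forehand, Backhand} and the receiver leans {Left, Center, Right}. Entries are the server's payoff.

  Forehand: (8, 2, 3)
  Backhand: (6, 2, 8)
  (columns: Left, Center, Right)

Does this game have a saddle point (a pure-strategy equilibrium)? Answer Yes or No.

Yes

Row minima: Forehand → 2, Backhand → 2; maximin = 2.
Column maxima: Left → 8, Center → 2, Right → 8; minimax = 2.
maximin = minimax = 2, so a saddle point exists.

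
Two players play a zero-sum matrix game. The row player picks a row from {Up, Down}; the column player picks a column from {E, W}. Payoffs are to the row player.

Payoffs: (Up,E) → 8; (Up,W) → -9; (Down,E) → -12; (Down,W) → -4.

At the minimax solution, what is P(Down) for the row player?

Row minima: Up → -9, Down → -12; maximin = -9.
Column maxima: E → 8, W → -4; minimax = -4.
-9 ≠ -4, so there is no saddle point; optimal play is mixed.
Let the row player play Up with probability p. Expected payoff against E: 8p + (-12)(1−p) = 20p − 12; against W: (-9)p + (-4)(1−p) = −5p − 4.
Setting these equal: 20p − 12 = −5p − 4 ⇒ 25p = 8 ⇒ p = 8/25, and the value is (20)·(8/25) − 12 = -28/5.
For the column player: with q = P(E), equating Up's and Down's payoffs gives 17q − 9 = −8q − 4 ⇒ q = 1/5.

17/25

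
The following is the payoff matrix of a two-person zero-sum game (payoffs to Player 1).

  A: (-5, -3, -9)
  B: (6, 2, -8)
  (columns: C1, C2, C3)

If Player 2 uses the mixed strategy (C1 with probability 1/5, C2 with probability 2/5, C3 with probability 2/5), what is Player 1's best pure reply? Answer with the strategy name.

Expected payoff of A: (1/5)·(-5) + (2/5)·(-3) + (2/5)·(-9) = -29/5.
Expected payoff of B: (1/5)·6 + (2/5)·2 + (2/5)·(-8) = -6/5.
The largest is -6/5, so Player 1's best response is B.

B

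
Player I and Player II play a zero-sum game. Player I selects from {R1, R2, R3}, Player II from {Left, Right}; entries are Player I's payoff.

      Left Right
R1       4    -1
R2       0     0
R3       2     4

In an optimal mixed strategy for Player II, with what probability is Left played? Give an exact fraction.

Row minima: R1 → -1, R2 → 0, R3 → 2; maximin = 2.
Column maxima: Left → 4, Right → 4; minimax = 4.
2 ≠ 4, so there is no saddle point; optimal play is mixed.
R2 is strictly dominated by R3, so Player I never plays it.
On the remaining 2×2 (R1, R3 vs Left, Right):
Let Player I play R1 with probability p. Expected payoff against Left: 4p + 2(1−p) = 2p + 2; against Right: (-1)p + 4(1−p) = −5p + 4.
Setting these equal: 2p + 2 = −5p + 4 ⇒ 7p = 2 ⇒ p = 2/7, and the value is (2)·(2/7) + 2 = 18/7.
For Player II: with q = P(Left), equating R1's and R3's payoffs gives 5q − 1 = −2q + 4 ⇒ q = 5/7.

5/7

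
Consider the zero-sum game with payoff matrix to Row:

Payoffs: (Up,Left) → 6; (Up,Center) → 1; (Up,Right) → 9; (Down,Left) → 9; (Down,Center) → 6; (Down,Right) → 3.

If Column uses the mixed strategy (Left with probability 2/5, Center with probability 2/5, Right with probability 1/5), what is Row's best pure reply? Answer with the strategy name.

Down

Expected payoff of Up: (2/5)·6 + (2/5)·1 + (1/5)·9 = 23/5.
Expected payoff of Down: (2/5)·9 + (2/5)·6 + (1/5)·3 = 33/5.
The largest is 33/5, so Row's best response is Down.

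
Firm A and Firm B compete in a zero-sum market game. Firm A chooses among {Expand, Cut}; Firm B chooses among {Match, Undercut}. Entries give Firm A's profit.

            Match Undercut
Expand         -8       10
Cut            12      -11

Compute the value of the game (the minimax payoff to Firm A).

Row minima: Expand → -8, Cut → -11; maximin = -8.
Column maxima: Match → 12, Undercut → 10; minimax = 10.
-8 ≠ 10, so there is no saddle point; optimal play is mixed.
Let Firm A play Expand with probability p. Expected payoff against Match: (-8)p + 12(1−p) = −20p + 12; against Undercut: 10p + (-11)(1−p) = 21p − 11.
Setting these equal: −20p + 12 = 21p − 11 ⇒ −41p = -23 ⇒ p = 23/41, and the value is (-20)·(23/41) + 12 = 32/41.
For Firm B: with q = P(Match), equating Expand's and Cut's payoffs gives −18q + 10 = 23q − 11 ⇒ q = 21/41.

32/41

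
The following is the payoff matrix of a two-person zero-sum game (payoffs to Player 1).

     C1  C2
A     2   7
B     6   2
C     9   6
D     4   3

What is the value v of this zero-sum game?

51/8

Row minima: A → 2, B → 2, C → 6, D → 3; maximin = 6.
Column maxima: C1 → 9, C2 → 7; minimax = 7.
6 ≠ 7, so there is no saddle point; optimal play is mixed.
B is strictly dominated by C, so Player 1 never plays it.
D is strictly dominated by C, so Player 1 never plays it.
On the remaining 2×2 (A, C vs C1, C2):
Let Player 1 play A with probability p. Expected payoff against C1: 2p + 9(1−p) = −7p + 9; against C2: 7p + 6(1−p) = p + 6.
Setting these equal: −7p + 9 = p + 6 ⇒ −8p = -3 ⇒ p = 3/8, and the value is (-7)·(3/8) + 9 = 51/8.
For Player 2: with q = P(C1), equating A's and C's payoffs gives −5q + 7 = 3q + 6 ⇒ q = 1/8.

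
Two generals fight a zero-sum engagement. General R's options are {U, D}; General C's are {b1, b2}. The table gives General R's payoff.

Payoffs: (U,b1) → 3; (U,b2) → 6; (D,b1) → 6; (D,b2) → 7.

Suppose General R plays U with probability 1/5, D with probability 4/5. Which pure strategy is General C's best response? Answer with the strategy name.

If General C plays b1, General R's expected payoff is (1/5)·3 + (4/5)·6 = 27/5.
If General C plays b2, General R's expected payoff is (1/5)·6 + (4/5)·7 = 34/5.
General C minimizes General R's payoff; the smallest is 27/5, so the best response is b1.

b1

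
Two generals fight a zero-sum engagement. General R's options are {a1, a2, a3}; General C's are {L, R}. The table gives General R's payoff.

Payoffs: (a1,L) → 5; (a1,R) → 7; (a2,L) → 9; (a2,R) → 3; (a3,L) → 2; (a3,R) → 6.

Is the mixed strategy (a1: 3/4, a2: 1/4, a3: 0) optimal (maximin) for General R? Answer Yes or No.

Against L this mix gives (3/4)·5 + (1/4)·9 = 6.
Against R this mix gives (3/4)·7 + (1/4)·3 = 6.
All of General C's active replies (L, R) yield 6, and no column does worse for General R. The mix makes General C indifferent and guarantees 6, so it is optimal.

Yes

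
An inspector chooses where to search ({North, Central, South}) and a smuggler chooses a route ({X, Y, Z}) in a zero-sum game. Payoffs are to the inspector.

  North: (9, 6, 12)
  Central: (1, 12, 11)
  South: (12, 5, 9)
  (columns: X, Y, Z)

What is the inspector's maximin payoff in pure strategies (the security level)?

6

Row minima: North → 6, Central → 1, South → 5.
The best of these is 6.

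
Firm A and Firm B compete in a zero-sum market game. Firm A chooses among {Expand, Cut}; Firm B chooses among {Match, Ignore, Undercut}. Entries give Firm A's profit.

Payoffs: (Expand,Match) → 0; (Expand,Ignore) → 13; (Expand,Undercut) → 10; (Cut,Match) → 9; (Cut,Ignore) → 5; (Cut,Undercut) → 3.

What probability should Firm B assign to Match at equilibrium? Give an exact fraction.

Row minima: Expand → 0, Cut → 3; maximin = 3.
Column maxima: Match → 9, Ignore → 13, Undercut → 10; minimax = 9.
3 ≠ 9, so there is no saddle point; optimal play is mixed.
Ignore is strictly dominated by Undercut (it gives Firm A strictly more in every row), so Firm B never plays it.
On the remaining 2×2 (Expand, Cut vs Match, Undercut):
Let Firm A play Expand with probability p. Expected payoff against Match: 0p + 9(1−p) = −9p + 9; against Undercut: 10p + 3(1−p) = 7p + 3.
Setting these equal: −9p + 9 = 7p + 3 ⇒ −16p = -6 ⇒ p = 3/8, and the value is (-9)·(3/8) + 9 = 45/8.
For Firm B: with q = P(Match), equating Expand's and Cut's payoffs gives −10q + 10 = 6q + 3 ⇒ q = 7/16.

7/16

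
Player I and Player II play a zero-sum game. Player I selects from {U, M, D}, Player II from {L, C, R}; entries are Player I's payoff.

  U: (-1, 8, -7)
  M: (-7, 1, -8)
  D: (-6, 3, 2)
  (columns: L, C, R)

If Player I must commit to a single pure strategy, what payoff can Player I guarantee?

Row minima: U → -7, M → -8, D → -6.
The best of these is -6.

-6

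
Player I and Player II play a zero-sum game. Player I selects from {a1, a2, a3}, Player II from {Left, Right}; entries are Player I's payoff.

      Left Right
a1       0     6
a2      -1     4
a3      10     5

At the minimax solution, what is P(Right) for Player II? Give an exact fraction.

Row minima: a1 → 0, a2 → -1, a3 → 5; maximin = 5.
Column maxima: Left → 10, Right → 6; minimax = 6.
5 ≠ 6, so there is no saddle point; optimal play is mixed.
a2 is strictly dominated by a1, so Player I never plays it.
On the remaining 2×2 (a1, a3 vs Left, Right):
Let Player I play a1 with probability p. Expected payoff against Left: 0p + 10(1−p) = −10p + 10; against Right: 6p + 5(1−p) = p + 5.
Setting these equal: −10p + 10 = p + 5 ⇒ −11p = -5 ⇒ p = 5/11, and the value is (-10)·(5/11) + 10 = 60/11.
For Player II: with q = P(Left), equating a1's and a3's payoffs gives −6q + 6 = 5q + 5 ⇒ q = 1/11.

10/11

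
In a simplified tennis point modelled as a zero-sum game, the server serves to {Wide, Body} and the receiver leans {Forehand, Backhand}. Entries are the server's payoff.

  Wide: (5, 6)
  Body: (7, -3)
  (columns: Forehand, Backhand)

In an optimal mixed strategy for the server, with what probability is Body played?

Row minima: Wide → 5, Body → -3; maximin = 5.
Column maxima: Forehand → 7, Backhand → 6; minimax = 6.
5 ≠ 6, so there is no saddle point; optimal play is mixed.
Let the server play Wide with probability p. Expected payoff against Forehand: 5p + 7(1−p) = −2p + 7; against Backhand: 6p + (-3)(1−p) = 9p − 3.
Setting these equal: −2p + 7 = 9p − 3 ⇒ −11p = -10 ⇒ p = 10/11, and the value is (-2)·(10/11) + 7 = 57/11.
For the receiver: with q = P(Forehand), equating Wide's and Body's payoffs gives −q + 6 = 10q − 3 ⇒ q = 9/11.

1/11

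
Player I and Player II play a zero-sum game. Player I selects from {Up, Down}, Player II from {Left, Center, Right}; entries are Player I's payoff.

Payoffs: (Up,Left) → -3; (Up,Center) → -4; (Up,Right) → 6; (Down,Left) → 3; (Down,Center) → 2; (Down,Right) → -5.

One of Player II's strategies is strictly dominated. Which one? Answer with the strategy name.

Left

Center holds Player I's payoff strictly below Left in every row: -4 < -3, 2 < 3.
So Left is strictly dominated for Player II.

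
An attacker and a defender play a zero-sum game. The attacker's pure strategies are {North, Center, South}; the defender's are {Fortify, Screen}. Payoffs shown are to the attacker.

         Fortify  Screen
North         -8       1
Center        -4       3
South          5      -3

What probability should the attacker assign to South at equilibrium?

Row minima: North → -8, Center → -4, South → -3; maximin = -3.
Column maxima: Fortify → 5, Screen → 3; minimax = 3.
-3 ≠ 3, so there is no saddle point; optimal play is mixed.
North is strictly dominated by Center, so the attacker never plays it.
On the remaining 2×2 (Center, South vs Fortify, Screen):
Let the attacker play Center with probability p. Expected payoff against Fortify: (-4)p + 5(1−p) = −9p + 5; against Screen: 3p + (-3)(1−p) = 6p − 3.
Setting these equal: −9p + 5 = 6p − 3 ⇒ −15p = -8 ⇒ p = 8/15, and the value is (-9)·(8/15) + 5 = 1/5.
For the defender: with q = P(Fortify), equating Center's and South's payoffs gives −7q + 3 = 8q − 3 ⇒ q = 2/5.

7/15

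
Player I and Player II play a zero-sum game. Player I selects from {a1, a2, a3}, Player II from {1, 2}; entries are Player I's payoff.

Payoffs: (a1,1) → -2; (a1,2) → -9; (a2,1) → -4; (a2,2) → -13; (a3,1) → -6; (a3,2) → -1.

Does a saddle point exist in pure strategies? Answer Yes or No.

No

Row minima: a1 → -9, a2 → -13, a3 → -6; maximin = -6.
Column maxima: 1 → -2, 2 → -1; minimax = -2.
-6 ≠ -2, so no pure-strategy equilibrium exists.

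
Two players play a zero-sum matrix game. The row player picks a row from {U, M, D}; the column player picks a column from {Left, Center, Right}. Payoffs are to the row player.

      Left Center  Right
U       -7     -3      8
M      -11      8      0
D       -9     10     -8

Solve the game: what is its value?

-7

Row minima: U → -7, M → -11, D → -9; maximin = -7.
Column maxima: Left → -7, Center → 10, Right → 8; minimax = -7.
Since maximin = minimax = -7, there is a saddle point and the value is -7.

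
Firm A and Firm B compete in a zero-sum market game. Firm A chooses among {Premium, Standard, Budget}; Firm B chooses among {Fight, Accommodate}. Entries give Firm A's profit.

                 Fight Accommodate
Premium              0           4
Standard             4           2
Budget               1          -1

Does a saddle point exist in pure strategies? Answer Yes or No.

No

Row minima: Premium → 0, Standard → 2, Budget → -1; maximin = 2.
Column maxima: Fight → 4, Accommodate → 4; minimax = 4.
2 ≠ 4, so no pure-strategy equilibrium exists.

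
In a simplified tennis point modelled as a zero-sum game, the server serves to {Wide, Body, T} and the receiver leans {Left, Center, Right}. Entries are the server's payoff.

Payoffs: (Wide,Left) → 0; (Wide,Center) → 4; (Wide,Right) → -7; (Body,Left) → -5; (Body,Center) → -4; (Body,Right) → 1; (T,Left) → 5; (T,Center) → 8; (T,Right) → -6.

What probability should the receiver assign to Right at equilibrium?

Row minima: Wide → -7, Body → -5, T → -6; maximin = -5.
Column maxima: Left → 5, Center → 8, Right → 1; minimax = 1.
-5 ≠ 1, so there is no saddle point; optimal play is mixed.
Wide is strictly dominated by T, so the server never plays it.
Center is strictly dominated by Left (it gives the server strictly more in every row), so the receiver never plays it.
On the remaining 2×2 (Body, T vs Left, Right):
Let the server play Body with probability p. Expected payoff against Left: (-5)p + 5(1−p) = −10p + 5; against Right: 1p + (-6)(1−p) = 7p − 6.
Setting these equal: −10p + 5 = 7p − 6 ⇒ −17p = -11 ⇒ p = 11/17, and the value is (-10)·(11/17) + 5 = -25/17.
For the receiver: with q = P(Left), equating Body's and T's payoffs gives −6q + 1 = 11q − 6 ⇒ q = 7/17.

10/17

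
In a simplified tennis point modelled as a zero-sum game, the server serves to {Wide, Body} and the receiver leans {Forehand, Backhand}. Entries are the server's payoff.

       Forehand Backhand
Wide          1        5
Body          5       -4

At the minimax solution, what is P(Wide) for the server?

Row minima: Wide → 1, Body → -4; maximin = 1.
Column maxima: Forehand → 5, Backhand → 5; minimax = 5.
1 ≠ 5, so there is no saddle point; optimal play is mixed.
Let the server play Wide with probability p. Expected payoff against Forehand: 1p + 5(1−p) = −4p + 5; against Backhand: 5p + (-4)(1−p) = 9p − 4.
Setting these equal: −4p + 5 = 9p − 4 ⇒ −13p = -9 ⇒ p = 9/13, and the value is (-4)·(9/13) + 5 = 29/13.
For the receiver: with q = P(Forehand), equating Wide's and Body's payoffs gives −4q + 5 = 9q − 4 ⇒ q = 9/13.

9/13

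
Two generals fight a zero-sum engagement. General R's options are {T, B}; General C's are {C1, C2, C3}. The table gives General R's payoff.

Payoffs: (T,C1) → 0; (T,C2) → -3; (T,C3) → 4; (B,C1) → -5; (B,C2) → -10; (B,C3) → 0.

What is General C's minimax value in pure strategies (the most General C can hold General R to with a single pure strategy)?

Column maxima: C1 → 0, C2 → -3, C3 → 4.
The smallest of these is -3.

-3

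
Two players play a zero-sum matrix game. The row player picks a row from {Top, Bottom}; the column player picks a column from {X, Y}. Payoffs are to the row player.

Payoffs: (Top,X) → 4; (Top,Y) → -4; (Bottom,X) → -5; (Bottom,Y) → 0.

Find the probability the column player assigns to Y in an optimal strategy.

Row minima: Top → -4, Bottom → -5; maximin = -4.
Column maxima: X → 4, Y → 0; minimax = 0.
-4 ≠ 0, so there is no saddle point; optimal play is mixed.
Let the row player play Top with probability p. Expected payoff against X: 4p + (-5)(1−p) = 9p − 5; against Y: (-4)p + 0(1−p) = −4p.
Setting these equal: 9p − 5 = −4p ⇒ 13p = 5 ⇒ p = 5/13, and the value is (9)·(5/13) − 5 = -20/13.
For the column player: with q = P(X), equating Top's and Bottom's payoffs gives 8q − 4 = −5q ⇒ q = 4/13.

9/13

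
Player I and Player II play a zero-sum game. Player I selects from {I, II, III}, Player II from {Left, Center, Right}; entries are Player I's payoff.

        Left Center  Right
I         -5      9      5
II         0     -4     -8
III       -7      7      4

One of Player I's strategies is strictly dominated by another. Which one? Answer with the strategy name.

I gives a strictly higher payoff than III against every column: -5 > -7, 9 > 7, 5 > 4.
So III is strictly dominated and Player I never plays it.

III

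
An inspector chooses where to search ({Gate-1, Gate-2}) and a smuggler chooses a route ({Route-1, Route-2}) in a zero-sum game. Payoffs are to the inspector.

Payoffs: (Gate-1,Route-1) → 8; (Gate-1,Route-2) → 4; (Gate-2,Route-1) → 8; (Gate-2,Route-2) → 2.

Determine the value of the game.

Row minima: Gate-1 → 4, Gate-2 → 2; maximin = 4.
Column maxima: Route-1 → 8, Route-2 → 4; minimax = 4.
Since maximin = minimax = 4, there is a saddle point and the value is 4.

4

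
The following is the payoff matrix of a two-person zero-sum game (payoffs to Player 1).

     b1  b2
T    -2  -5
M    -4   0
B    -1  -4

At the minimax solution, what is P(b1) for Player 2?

4/7

Row minima: T → -5, M → -4, B → -4; maximin = -4.
Column maxima: b1 → -1, b2 → 0; minimax = -1.
-4 ≠ -1, so there is no saddle point; optimal play is mixed.
T is strictly dominated by B, so Player 1 never plays it.
On the remaining 2×2 (M, B vs b1, b2):
Let Player 1 play M with probability p. Expected payoff against b1: (-4)p + (-1)(1−p) = −3p − 1; against b2: 0p + (-4)(1−p) = 4p − 4.
Setting these equal: −3p − 1 = 4p − 4 ⇒ −7p = -3 ⇒ p = 3/7, and the value is (-3)·(3/7) − 1 = -16/7.
For Player 2: with q = P(b1), equating M's and B's payoffs gives −4q = 3q − 4 ⇒ q = 4/7.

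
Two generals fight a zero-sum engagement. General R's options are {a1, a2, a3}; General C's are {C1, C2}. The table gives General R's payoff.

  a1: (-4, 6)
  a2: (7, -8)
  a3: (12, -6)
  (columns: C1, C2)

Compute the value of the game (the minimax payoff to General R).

Row minima: a1 → -4, a2 → -8, a3 → -6; maximin = -4.
Column maxima: C1 → 12, C2 → 6; minimax = 6.
-4 ≠ 6, so there is no saddle point; optimal play is mixed.
a2 is strictly dominated by a3, so General R never plays it.
On the remaining 2×2 (a1, a3 vs C1, C2):
Let General R play a1 with probability p. Expected payoff against C1: (-4)p + 12(1−p) = −16p + 12; against C2: 6p + (-6)(1−p) = 12p − 6.
Setting these equal: −16p + 12 = 12p − 6 ⇒ −28p = -18 ⇒ p = 9/14, and the value is (-16)·(9/14) + 12 = 12/7.
For General C: with q = P(C1), equating a1's and a3's payoffs gives −10q + 6 = 18q − 6 ⇒ q = 3/7.

12/7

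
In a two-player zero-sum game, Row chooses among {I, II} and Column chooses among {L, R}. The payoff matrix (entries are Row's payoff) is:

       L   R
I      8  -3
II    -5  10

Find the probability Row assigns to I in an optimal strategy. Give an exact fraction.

15/26

Row minima: I → -3, II → -5; maximin = -3.
Column maxima: L → 8, R → 10; minimax = 8.
-3 ≠ 8, so there is no saddle point; optimal play is mixed.
Let Row play I with probability p. Expected payoff against L: 8p + (-5)(1−p) = 13p − 5; against R: (-3)p + 10(1−p) = −13p + 10.
Setting these equal: 13p − 5 = −13p + 10 ⇒ 26p = 15 ⇒ p = 15/26, and the value is (13)·(15/26) − 5 = 5/2.
For Column: with q = P(L), equating I's and II's payoffs gives 11q − 3 = −15q + 10 ⇒ q = 1/2.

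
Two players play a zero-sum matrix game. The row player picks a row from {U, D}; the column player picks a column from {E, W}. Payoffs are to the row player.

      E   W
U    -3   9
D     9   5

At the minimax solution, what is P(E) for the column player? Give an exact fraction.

1/4

Row minima: U → -3, D → 5; maximin = 5.
Column maxima: E → 9, W → 9; minimax = 9.
5 ≠ 9, so there is no saddle point; optimal play is mixed.
Let the row player play U with probability p. Expected payoff against E: (-3)p + 9(1−p) = −12p + 9; against W: 9p + 5(1−p) = 4p + 5.
Setting these equal: −12p + 9 = 4p + 5 ⇒ −16p = -4 ⇒ p = 1/4, and the value is (-12)·(1/4) + 9 = 6.
For the column player: with q = P(E), equating U's and D's payoffs gives −12q + 9 = 4q + 5 ⇒ q = 1/4.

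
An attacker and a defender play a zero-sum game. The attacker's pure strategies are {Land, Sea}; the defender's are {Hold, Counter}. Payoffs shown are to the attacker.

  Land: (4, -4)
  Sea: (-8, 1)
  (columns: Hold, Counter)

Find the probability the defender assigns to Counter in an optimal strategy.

Row minima: Land → -4, Sea → -8; maximin = -4.
Column maxima: Hold → 4, Counter → 1; minimax = 1.
-4 ≠ 1, so there is no saddle point; optimal play is mixed.
Let the attacker play Land with probability p. Expected payoff against Hold: 4p + (-8)(1−p) = 12p − 8; against Counter: (-4)p + 1(1−p) = −5p + 1.
Setting these equal: 12p − 8 = −5p + 1 ⇒ 17p = 9 ⇒ p = 9/17, and the value is (12)·(9/17) − 8 = -28/17.
For the defender: with q = P(Hold), equating Land's and Sea's payoffs gives 8q − 4 = −9q + 1 ⇒ q = 5/17.

12/17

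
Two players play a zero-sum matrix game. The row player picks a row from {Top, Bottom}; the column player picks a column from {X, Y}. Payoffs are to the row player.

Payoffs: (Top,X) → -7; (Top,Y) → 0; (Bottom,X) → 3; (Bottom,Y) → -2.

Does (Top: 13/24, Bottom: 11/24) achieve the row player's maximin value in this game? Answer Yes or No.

No

Against X this mix gives (13/24)·(-7) + (11/24)·3 = -29/12.
Against Y this mix gives (13/24)·0 + (11/24)·(-2) = -11/12.
The column player will play X, holding the row player to -29/12. Shifting weight toward the row that does better against X would raise this floor (the equalizing mix achieves -7/6 against both X and Y), so the proposed strategy is not optimal.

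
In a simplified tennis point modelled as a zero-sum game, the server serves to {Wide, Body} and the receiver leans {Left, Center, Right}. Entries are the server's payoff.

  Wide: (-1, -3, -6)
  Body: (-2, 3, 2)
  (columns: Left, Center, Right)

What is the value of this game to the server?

-14/9

Row minima: Wide → -6, Body → -2; maximin = -2.
Column maxima: Left → -1, Center → 3, Right → 2; minimax = -1.
-2 ≠ -1, so there is no saddle point; optimal play is mixed.
Center is strictly dominated by Right (it gives the server strictly more in every row), so the receiver never plays it.
On the remaining 2×2 (Wide, Body vs Left, Right):
Let the server play Wide with probability p. Expected payoff against Left: (-1)p + (-2)(1−p) = p − 2; against Right: (-6)p + 2(1−p) = −8p + 2.
Setting these equal: p − 2 = −8p + 2 ⇒ 9p = 4 ⇒ p = 4/9, and the value is (1)·(4/9) − 2 = -14/9.
For the receiver: with q = P(Left), equating Wide's and Body's payoffs gives 5q − 6 = −4q + 2 ⇒ q = 8/9.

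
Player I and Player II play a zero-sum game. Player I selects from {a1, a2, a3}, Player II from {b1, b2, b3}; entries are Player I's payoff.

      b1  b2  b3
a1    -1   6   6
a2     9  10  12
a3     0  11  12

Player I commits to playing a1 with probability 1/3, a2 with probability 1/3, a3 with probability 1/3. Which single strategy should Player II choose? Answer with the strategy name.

b1

If Player II plays b1, Player I's expected payoff is (1/3)·(-1) + (1/3)·9 + (1/3)·0 = 8/3.
If Player II plays b2, Player I's expected payoff is (1/3)·6 + (1/3)·10 + (1/3)·11 = 9.
If Player II plays b3, Player I's expected payoff is (1/3)·6 + (1/3)·12 + (1/3)·12 = 10.
Player II minimizes Player I's payoff; the smallest is 8/3, so the best response is b1.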